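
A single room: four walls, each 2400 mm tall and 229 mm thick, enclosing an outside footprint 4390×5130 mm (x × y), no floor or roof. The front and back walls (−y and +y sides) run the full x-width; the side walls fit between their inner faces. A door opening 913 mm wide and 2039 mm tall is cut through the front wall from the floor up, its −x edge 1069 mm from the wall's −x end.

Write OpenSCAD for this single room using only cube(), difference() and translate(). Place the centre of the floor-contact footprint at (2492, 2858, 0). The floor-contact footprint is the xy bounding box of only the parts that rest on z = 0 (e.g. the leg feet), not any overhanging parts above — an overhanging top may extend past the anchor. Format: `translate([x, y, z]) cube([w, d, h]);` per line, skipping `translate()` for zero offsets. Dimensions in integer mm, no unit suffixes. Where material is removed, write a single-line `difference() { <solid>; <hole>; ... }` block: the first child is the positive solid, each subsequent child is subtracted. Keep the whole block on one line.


difference() { translate([297, 293, 0]) cube([4390, 229, 2400]); translate([1366, 293, 0]) cube([913, 229, 2039]); }
translate([297, 5194, 0]) cube([4390, 229, 2400]);
translate([297, 522, 0]) cube([229, 4672, 2400]);
translate([4458, 522, 0]) cube([229, 4672, 2400]);


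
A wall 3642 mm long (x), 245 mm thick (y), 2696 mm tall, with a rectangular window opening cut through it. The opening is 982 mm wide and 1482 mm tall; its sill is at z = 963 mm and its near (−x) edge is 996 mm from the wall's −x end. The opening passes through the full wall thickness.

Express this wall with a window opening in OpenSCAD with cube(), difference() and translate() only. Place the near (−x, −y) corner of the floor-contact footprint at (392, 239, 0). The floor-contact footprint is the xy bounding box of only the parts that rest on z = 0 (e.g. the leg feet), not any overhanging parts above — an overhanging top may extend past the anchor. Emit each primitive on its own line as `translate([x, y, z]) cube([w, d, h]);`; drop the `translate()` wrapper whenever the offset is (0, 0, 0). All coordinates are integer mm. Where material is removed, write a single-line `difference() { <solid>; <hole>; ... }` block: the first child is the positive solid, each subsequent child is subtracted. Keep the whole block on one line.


difference() { translate([392, 239, 0]) cube([3642, 245, 2696]); translate([1388, 239, 963]) cube([982, 245, 1482]); }


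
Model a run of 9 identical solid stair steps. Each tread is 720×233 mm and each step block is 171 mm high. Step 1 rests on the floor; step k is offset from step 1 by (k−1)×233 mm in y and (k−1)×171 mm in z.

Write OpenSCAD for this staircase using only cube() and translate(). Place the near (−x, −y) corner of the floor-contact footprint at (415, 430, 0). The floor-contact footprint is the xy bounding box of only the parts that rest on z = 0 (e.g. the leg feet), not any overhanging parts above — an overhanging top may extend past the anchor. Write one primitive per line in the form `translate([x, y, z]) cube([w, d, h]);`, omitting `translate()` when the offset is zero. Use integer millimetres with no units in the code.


translate([415, 430, 0]) cube([720, 233, 171]);
translate([415, 663, 171]) cube([720, 233, 171]);
translate([415, 896, 342]) cube([720, 233, 171]);
translate([415, 1129, 513]) cube([720, 233, 171]);
translate([415, 1362, 684]) cube([720, 233, 171]);
translate([415, 1595, 855]) cube([720, 233, 171]);
translate([415, 1828, 1026]) cube([720, 233, 171]);
translate([415, 2061, 1197]) cube([720, 233, 171]);
translate([415, 2294, 1368]) cube([720, 233, 171]);


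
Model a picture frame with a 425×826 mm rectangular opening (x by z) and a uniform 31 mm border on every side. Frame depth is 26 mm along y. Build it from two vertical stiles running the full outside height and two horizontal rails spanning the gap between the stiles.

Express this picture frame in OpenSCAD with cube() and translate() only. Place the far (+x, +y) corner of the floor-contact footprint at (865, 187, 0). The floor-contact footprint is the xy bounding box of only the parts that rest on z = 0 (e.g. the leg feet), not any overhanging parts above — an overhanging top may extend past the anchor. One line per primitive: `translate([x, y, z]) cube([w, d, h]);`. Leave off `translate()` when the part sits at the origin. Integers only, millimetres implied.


translate([378, 161, 0]) cube([31, 26, 888]);
translate([834, 161, 0]) cube([31, 26, 888]);
translate([409, 161, 0]) cube([425, 26, 31]);
translate([409, 161, 857]) cube([425, 26, 31]);


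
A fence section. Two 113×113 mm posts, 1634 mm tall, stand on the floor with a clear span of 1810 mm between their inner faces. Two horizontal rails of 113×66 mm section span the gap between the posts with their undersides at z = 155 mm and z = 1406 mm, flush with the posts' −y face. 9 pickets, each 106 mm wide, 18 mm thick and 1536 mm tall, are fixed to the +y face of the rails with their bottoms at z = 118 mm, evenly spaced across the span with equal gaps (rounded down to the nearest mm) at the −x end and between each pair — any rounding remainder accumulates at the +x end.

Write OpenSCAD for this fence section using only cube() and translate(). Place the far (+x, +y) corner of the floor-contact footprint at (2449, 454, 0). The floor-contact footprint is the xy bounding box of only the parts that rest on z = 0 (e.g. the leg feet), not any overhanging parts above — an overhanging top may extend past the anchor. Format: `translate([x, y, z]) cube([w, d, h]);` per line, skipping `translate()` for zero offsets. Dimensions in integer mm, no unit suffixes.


translate([413, 341, 0]) cube([113, 113, 1634]);
translate([2336, 341, 0]) cube([113, 113, 1634]);
translate([526, 341, 155]) cube([1810, 113, 66]);
translate([526, 341, 1406]) cube([1810, 113, 66]);
translate([611, 454, 118]) cube([106, 18, 1536]);
translate([802, 454, 118]) cube([106, 18, 1536]);
translate([993, 454, 118]) cube([106, 18, 1536]);
translate([1184, 454, 118]) cube([106, 18, 1536]);
translate([1375, 454, 118]) cube([106, 18, 1536]);
translate([1566, 454, 118]) cube([106, 18, 1536]);
translate([1757, 454, 118]) cube([106, 18, 1536]);
translate([1948, 454, 118]) cube([106, 18, 1536]);
translate([2139, 454, 118]) cube([106, 18, 1536]);


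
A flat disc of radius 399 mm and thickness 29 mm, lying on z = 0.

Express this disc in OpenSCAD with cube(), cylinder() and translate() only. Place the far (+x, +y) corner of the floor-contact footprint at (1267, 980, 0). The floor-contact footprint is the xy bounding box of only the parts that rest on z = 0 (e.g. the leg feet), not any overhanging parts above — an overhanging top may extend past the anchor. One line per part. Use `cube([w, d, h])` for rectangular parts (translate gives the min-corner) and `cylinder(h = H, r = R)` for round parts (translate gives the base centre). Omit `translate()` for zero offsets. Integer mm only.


translate([868, 581, 0]) cylinder(h = 29, r = 399);


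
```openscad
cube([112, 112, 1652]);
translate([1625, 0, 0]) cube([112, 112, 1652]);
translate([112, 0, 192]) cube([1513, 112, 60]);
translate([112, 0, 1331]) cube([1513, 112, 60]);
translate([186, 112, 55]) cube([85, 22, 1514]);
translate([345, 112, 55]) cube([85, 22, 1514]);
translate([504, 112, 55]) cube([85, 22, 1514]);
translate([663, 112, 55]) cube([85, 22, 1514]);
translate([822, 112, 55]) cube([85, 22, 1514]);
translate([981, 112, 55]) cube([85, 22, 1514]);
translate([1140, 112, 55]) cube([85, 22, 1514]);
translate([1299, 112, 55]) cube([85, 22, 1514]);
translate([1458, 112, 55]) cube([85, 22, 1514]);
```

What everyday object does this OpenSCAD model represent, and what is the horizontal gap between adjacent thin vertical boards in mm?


A fence section. The picket gap is 74 mm.

Two posts, two rails, 9 pickets — a fence section. Span 1513 mm holds 9 pickets of 85 mm with 10 equal gaps: ⌊(1513 − 9·85) / 10⌋ = 74 mm.


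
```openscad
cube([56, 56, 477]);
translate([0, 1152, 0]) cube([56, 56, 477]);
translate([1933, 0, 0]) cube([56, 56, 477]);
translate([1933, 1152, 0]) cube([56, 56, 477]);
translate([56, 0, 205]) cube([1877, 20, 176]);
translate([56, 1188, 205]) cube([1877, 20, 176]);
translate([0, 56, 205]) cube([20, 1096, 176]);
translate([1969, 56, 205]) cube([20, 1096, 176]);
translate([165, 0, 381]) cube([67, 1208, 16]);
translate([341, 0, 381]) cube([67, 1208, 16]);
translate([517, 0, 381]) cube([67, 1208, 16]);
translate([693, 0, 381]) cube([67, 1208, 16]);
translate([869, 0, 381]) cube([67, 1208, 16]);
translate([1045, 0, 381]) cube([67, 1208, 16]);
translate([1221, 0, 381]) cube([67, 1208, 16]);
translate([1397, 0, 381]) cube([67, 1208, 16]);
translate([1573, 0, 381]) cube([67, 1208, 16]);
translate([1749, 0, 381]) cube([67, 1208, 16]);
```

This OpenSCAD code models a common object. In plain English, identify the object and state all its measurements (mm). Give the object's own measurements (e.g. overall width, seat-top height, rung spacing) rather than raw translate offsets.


A bed frame 1989 mm long (x) by 1208 mm wide (y). Four 56×56 mm corner posts, 477 mm tall, at the corners of the footprint. Four rails of 20 mm thickness and 176 mm height run between adjacent posts with their undersides at z = 205 mm, their outer faces flush with the outside of the frame (the two x-running rails run between the posts' inner faces; the two y-running rails run between the posts' inner faces). 10 slats, each 67 mm wide (x) and 16 mm thick, lie across the top of the two x-running rails, running the full 1208 mm width of the frame in y; along x they sit between the end posts with a 109 mm gap after the −x posts and between neighbouring slats, leaving 117 mm before the +x posts.


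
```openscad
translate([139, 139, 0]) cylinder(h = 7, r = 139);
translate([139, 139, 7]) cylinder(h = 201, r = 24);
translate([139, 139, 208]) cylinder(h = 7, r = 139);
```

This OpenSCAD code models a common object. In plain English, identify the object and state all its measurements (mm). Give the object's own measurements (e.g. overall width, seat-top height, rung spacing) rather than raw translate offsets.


A spool: two coaxial disc flanges of radius 139 mm and thickness 7 mm, joined by a core cylinder of radius 24 mm and height 201 mm. The lower flange rests on z = 0 and the three cylinders share a vertical axis.


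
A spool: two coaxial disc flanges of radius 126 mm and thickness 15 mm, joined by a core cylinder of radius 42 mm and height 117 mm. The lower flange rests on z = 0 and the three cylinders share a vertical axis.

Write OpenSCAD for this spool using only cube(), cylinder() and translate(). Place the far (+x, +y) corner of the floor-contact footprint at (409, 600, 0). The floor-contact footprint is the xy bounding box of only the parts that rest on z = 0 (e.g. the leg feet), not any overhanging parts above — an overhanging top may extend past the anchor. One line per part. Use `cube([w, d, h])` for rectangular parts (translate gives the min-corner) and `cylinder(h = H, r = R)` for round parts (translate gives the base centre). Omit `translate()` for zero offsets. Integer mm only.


translate([283, 474, 0]) cylinder(h = 15, r = 126);
translate([283, 474, 15]) cylinder(h = 117, r = 42);
translate([283, 474, 132]) cylinder(h = 15, r = 126);


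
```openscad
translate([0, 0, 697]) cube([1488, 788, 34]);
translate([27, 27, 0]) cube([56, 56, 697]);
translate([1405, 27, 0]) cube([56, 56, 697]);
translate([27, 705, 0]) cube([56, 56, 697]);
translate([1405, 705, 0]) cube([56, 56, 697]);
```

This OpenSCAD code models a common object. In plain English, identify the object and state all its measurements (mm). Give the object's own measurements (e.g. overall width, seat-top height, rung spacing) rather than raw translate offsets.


A rectangular dining table. The top is 1488×788×34 mm with its upper surface at z = 731 mm. It stands on four 56×56 mm square legs, each inset 27 mm from the nearest pair of top edges, running from the floor to the underside of the top.


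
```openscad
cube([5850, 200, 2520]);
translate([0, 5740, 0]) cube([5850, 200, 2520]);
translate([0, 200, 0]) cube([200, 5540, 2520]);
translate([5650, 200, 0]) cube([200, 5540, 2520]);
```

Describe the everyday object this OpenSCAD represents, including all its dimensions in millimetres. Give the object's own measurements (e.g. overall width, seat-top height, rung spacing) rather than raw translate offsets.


The wall frame of a small rectangular building: four walls, each 2520 mm tall and 200 mm thick, enclosing a footprint 5850 mm (x) by 5940 mm (y) outside-to-outside, with no floor or roof. The front and back walls (the −y and +y sides) span the full width; the two side walls fit between them.


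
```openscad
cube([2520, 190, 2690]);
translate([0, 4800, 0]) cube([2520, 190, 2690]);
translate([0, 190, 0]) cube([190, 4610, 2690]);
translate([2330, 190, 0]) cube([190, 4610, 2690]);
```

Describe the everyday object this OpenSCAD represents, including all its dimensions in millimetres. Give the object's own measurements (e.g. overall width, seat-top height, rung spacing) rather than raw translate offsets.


The wall frame of a small rectangular building: four walls, each 2690 mm tall and 190 mm thick, enclosing a footprint 2520 mm (x) by 4990 mm (y) outside-to-outside, with no floor or roof. The front and back walls (the −y and +y sides) span the full width; the two side walls fit between them.


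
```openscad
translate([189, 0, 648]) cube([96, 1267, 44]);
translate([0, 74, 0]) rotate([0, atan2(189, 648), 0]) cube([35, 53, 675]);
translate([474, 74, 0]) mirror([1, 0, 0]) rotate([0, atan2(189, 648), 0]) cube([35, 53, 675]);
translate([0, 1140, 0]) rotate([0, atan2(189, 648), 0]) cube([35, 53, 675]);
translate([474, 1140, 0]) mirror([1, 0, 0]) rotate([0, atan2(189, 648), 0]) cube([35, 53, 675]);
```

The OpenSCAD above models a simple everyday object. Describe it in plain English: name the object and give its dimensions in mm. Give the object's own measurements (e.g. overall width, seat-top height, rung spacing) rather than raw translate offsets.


A sawhorse. A 96×1267×44 mm beam (x, y, z) sits on two A-frame leg pairs. Each pair is two raked legs of 35×53 mm section (53 mm along y) splaying symmetrically in x. Each leg rises 648 mm vertically over 189 mm of horizontal reach and is 675 mm long along its own axis. Every leg's outer bottom edge rests on the floor and its outer top edge meets a bottom edge of the beam — the left legs (tilting toward +x) meet the beam's −x bottom edge, the right legs (their mirror images, tilting toward −x) meet its +x bottom edge — so the leg tops tuck under the beam, the beam's underside is 648 mm above the floor, and the feet are 474 mm apart outside-to-outside with the beam centred between them. The two leg pairs are set in 74 mm from either end of the beam.


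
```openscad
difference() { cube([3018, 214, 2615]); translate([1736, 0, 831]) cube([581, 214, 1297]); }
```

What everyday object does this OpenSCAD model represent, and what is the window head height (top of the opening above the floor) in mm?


A wall with a window opening. The window head height is 2128 mm.

A wall with a rectangular opening subtracted — a window. Sill at z = 831, opening 1297 mm tall, so the head is at 831 + 1297 = 2128 mm.


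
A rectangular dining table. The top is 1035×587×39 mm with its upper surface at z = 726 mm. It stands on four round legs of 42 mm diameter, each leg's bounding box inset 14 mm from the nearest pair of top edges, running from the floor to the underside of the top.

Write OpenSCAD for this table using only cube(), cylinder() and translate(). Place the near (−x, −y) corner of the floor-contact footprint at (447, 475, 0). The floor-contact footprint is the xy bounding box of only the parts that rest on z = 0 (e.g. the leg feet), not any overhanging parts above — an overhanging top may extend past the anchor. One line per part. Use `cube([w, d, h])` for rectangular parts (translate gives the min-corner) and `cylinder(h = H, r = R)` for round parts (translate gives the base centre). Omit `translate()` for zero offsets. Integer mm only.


translate([433, 461, 687]) cube([1035, 587, 39]);
translate([468, 496, 0]) cylinder(h = 687, r = 21);
translate([1433, 496, 0]) cylinder(h = 687, r = 21);
translate([468, 1013, 0]) cylinder(h = 687, r = 21);
translate([1433, 1013, 0]) cylinder(h = 687, r = 21);


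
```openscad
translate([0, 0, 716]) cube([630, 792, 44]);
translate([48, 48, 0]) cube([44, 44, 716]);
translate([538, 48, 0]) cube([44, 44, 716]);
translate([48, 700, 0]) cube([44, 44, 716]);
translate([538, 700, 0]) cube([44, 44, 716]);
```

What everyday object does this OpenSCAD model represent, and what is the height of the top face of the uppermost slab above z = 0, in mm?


A table. The table height is 760 mm.

A 630×792×44 slab sits at z = 716 on four 44 mm square posts — a table. The top surface is at 716 + 44 = 760 mm.


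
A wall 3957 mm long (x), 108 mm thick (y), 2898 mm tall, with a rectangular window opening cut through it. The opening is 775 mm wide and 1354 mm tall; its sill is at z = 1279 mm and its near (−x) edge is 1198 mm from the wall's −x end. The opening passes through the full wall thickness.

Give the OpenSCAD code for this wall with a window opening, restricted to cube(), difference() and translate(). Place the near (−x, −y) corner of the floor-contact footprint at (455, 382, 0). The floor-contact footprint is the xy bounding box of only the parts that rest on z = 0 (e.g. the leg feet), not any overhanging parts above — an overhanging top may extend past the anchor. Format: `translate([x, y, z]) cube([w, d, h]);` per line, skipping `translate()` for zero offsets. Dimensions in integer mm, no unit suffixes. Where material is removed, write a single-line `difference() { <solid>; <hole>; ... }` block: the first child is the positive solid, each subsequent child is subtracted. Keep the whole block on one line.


difference() { translate([455, 382, 0]) cube([3957, 108, 2898]); translate([1653, 382, 1279]) cube([775, 108, 1354]); }


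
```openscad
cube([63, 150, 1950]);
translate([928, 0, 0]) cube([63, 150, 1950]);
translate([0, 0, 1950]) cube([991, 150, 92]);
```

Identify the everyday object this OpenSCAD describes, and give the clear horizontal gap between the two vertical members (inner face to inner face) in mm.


A door frame. The clear opening width is 865 mm.

Two 1950 mm tall posts with a header on top — a door frame. The left jamb is 63 mm wide at x = 0; the right jamb starts at x = 928. The clear opening is 928 − 63 = 865 mm.


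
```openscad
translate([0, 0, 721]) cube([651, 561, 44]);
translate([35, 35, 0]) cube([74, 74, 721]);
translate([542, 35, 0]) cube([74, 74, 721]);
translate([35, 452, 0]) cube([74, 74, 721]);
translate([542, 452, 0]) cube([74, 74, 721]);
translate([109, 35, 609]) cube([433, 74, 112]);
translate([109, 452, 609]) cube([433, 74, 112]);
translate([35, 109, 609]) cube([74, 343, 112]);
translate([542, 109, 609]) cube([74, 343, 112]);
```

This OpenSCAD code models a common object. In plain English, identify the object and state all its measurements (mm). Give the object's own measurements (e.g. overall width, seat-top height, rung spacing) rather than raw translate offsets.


A rectangular dining table. The top is 651×561×44 mm with its upper surface at z = 765 mm. It stands on four 74×74 mm square legs, each inset 35 mm from the nearest pair of top edges, running from the floor to the underside of the top. Four apron rails, 74 mm thick and 112 mm tall, run between adjacent legs with their top edges flush with the underside of the top and their outer faces flush with the legs' outer faces.


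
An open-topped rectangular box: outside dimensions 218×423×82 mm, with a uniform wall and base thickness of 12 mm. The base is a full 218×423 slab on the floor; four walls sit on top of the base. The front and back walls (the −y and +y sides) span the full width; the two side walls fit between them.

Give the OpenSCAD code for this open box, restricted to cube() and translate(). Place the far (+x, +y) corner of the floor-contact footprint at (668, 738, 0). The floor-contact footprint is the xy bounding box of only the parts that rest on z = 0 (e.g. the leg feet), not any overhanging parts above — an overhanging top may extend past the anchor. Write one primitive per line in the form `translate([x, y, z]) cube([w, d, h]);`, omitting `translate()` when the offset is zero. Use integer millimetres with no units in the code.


translate([450, 315, 0]) cube([218, 423, 12]);
translate([450, 315, 12]) cube([218, 12, 70]);
translate([450, 726, 12]) cube([218, 12, 70]);
translate([450, 327, 12]) cube([12, 399, 70]);
translate([656, 327, 12]) cube([12, 399, 70]);


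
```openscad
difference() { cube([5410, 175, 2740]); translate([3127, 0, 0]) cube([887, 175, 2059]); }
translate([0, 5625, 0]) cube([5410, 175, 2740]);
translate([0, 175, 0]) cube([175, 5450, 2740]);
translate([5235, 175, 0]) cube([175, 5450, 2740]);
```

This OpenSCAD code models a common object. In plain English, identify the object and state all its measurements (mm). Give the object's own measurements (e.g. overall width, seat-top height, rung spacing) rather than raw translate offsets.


A single room: four walls, each 2740 mm tall and 175 mm thick, enclosing an outside footprint 5410×5800 mm (x × y), no floor or roof. The front and back walls (−y and +y sides) run the full x-width; the side walls fit between their inner faces. A door opening 887 mm wide and 2059 mm tall is cut through the front wall from the floor up, its −x edge 3127 mm from the wall's −x end.


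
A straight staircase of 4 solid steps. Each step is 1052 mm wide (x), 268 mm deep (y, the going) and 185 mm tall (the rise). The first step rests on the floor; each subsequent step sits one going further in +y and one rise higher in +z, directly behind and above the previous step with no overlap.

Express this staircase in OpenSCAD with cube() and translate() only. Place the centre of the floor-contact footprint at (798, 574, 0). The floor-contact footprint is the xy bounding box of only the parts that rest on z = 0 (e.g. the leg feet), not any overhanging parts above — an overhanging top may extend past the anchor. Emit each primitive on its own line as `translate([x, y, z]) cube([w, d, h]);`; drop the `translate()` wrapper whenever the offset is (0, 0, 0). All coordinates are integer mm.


translate([272, 440, 0]) cube([1052, 268, 185]);
translate([272, 708, 185]) cube([1052, 268, 185]);
translate([272, 976, 370]) cube([1052, 268, 185]);
translate([272, 1244, 555]) cube([1052, 268, 185]);


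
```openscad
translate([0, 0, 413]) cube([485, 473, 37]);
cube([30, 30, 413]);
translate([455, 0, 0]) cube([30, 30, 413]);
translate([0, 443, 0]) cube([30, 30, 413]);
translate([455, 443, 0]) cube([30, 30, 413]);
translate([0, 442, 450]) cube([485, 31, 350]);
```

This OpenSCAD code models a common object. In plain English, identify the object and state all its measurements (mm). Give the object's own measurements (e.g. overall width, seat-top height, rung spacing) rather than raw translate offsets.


A chair. The seat is a 485×473×37 mm slab with its top at z = 450 mm, on four 30×30 mm corner legs (flush with the seat edges, standing on z = 0). A flat backrest 31 mm thick, 350 mm tall, spans the full seat width and rises from the seat top along its +y edge, rear face flush with the rear of the seat.


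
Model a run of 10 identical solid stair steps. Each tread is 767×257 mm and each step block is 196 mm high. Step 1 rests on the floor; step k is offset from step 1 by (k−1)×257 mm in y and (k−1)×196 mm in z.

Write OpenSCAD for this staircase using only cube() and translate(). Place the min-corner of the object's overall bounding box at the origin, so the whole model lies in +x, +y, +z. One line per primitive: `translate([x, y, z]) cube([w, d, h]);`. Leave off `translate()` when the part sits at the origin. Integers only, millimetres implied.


cube([767, 257, 196]);
translate([0, 257, 196]) cube([767, 257, 196]);
translate([0, 514, 392]) cube([767, 257, 196]);
translate([0, 771, 588]) cube([767, 257, 196]);
translate([0, 1028, 784]) cube([767, 257, 196]);
translate([0, 1285, 980]) cube([767, 257, 196]);
translate([0, 1542, 1176]) cube([767, 257, 196]);
translate([0, 1799, 1372]) cube([767, 257, 196]);
translate([0, 2056, 1568]) cube([767, 257, 196]);
translate([0, 2313, 1764]) cube([767, 257, 196]);


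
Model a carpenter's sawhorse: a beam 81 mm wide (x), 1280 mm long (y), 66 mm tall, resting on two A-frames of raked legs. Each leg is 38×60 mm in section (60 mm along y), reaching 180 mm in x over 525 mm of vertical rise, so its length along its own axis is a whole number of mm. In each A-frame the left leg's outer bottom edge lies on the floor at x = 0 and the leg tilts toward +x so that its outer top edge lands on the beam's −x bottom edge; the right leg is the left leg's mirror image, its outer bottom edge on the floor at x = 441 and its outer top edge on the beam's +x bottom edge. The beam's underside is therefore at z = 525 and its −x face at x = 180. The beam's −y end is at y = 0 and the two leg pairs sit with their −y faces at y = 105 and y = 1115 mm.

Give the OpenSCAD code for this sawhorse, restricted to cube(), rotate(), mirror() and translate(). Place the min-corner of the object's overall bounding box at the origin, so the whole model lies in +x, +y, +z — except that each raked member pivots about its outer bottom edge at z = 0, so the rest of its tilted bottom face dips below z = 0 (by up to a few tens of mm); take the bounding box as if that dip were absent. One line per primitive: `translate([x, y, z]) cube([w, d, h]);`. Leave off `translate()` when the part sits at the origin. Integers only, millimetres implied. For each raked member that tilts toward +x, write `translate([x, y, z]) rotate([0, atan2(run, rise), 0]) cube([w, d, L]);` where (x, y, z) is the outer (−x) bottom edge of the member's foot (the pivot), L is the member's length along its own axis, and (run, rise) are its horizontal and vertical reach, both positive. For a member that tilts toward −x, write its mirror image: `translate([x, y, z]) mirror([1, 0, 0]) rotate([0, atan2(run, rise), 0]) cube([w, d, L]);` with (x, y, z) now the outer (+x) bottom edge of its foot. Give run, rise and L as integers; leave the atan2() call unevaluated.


translate([180, 0, 525]) cube([81, 1280, 66]);
translate([0, 105, 0]) rotate([0, atan2(180, 525), 0]) cube([38, 60, 555]);
translate([441, 105, 0]) mirror([1, 0, 0]) rotate([0, atan2(180, 525), 0]) cube([38, 60, 555]);
translate([0, 1115, 0]) rotate([0, atan2(180, 525), 0]) cube([38, 60, 555]);
translate([441, 1115, 0]) mirror([1, 0, 0]) rotate([0, atan2(180, 525), 0]) cube([38, 60, 555]);


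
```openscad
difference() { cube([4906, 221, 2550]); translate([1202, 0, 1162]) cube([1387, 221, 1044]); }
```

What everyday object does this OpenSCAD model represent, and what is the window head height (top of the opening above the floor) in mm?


A wall with a window opening. The window head height is 2206 mm.

A wall with a rectangular opening subtracted — a window. Sill at z = 1162, opening 1044 mm tall, so the head is at 1162 + 1044 = 2206 mm.


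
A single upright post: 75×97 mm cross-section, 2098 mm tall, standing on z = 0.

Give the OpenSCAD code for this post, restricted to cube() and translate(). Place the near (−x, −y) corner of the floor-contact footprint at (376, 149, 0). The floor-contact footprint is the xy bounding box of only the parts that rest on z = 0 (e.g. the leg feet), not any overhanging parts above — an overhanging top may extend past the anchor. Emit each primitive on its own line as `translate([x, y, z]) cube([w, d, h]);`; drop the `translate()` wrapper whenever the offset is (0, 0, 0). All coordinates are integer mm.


translate([376, 149, 0]) cube([75, 97, 2098]);


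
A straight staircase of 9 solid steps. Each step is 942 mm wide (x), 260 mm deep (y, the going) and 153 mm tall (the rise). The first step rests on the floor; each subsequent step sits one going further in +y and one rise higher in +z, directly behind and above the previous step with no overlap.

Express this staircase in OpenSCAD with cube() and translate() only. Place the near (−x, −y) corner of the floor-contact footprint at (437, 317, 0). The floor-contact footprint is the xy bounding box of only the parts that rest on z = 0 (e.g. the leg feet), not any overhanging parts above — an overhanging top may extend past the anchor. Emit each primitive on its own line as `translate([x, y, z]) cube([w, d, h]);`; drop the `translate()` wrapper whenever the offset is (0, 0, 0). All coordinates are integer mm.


translate([437, 317, 0]) cube([942, 260, 153]);
translate([437, 577, 153]) cube([942, 260, 153]);
translate([437, 837, 306]) cube([942, 260, 153]);
translate([437, 1097, 459]) cube([942, 260, 153]);
translate([437, 1357, 612]) cube([942, 260, 153]);
translate([437, 1617, 765]) cube([942, 260, 153]);
translate([437, 1877, 918]) cube([942, 260, 153]);
translate([437, 2137, 1071]) cube([942, 260, 153]);
translate([437, 2397, 1224]) cube([942, 260, 153]);


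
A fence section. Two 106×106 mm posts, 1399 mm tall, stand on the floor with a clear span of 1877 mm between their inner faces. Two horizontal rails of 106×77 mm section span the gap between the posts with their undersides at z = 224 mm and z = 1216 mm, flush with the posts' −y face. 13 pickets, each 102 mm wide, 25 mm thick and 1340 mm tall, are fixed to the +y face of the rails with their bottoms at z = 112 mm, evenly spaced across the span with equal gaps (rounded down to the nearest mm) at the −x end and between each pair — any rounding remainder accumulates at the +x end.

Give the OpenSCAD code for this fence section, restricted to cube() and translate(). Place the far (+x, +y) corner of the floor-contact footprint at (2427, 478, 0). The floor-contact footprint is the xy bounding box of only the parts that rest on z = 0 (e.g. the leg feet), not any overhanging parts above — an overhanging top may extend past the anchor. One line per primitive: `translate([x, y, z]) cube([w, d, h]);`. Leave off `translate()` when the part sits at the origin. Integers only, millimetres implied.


translate([338, 372, 0]) cube([106, 106, 1399]);
translate([2321, 372, 0]) cube([106, 106, 1399]);
translate([444, 372, 224]) cube([1877, 106, 77]);
translate([444, 372, 1216]) cube([1877, 106, 77]);
translate([483, 478, 112]) cube([102, 25, 1340]);
translate([624, 478, 112]) cube([102, 25, 1340]);
translate([765, 478, 112]) cube([102, 25, 1340]);
translate([906, 478, 112]) cube([102, 25, 1340]);
translate([1047, 478, 112]) cube([102, 25, 1340]);
translate([1188, 478, 112]) cube([102, 25, 1340]);
translate([1329, 478, 112]) cube([102, 25, 1340]);
translate([1470, 478, 112]) cube([102, 25, 1340]);
translate([1611, 478, 112]) cube([102, 25, 1340]);
translate([1752, 478, 112]) cube([102, 25, 1340]);
translate([1893, 478, 112]) cube([102, 25, 1340]);
translate([2034, 478, 112]) cube([102, 25, 1340]);
translate([2175, 478, 112]) cube([102, 25, 1340]);


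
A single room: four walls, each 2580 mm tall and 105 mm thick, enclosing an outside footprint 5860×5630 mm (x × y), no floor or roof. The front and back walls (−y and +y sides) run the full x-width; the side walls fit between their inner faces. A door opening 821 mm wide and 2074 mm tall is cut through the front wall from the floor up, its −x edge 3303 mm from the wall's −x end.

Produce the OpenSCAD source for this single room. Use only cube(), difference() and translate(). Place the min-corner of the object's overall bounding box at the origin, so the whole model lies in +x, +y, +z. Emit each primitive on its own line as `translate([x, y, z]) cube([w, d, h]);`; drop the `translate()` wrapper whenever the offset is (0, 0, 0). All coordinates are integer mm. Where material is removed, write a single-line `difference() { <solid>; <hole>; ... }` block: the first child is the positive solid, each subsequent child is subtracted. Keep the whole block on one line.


difference() { cube([5860, 105, 2580]); translate([3303, 0, 0]) cube([821, 105, 2074]); }
translate([0, 5525, 0]) cube([5860, 105, 2580]);
translate([0, 105, 0]) cube([105, 5420, 2580]);
translate([5755, 105, 0]) cube([105, 5420, 2580]);


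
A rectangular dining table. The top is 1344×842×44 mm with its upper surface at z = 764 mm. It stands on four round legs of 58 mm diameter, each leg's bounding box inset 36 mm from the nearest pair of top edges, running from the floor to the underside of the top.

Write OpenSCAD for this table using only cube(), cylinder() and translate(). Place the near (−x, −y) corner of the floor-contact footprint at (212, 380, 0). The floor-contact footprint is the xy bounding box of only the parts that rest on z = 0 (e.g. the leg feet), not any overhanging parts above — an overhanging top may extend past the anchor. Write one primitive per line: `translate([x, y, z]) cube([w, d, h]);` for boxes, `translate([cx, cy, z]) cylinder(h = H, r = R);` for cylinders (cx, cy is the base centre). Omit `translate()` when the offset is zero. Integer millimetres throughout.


translate([176, 344, 720]) cube([1344, 842, 44]);
translate([241, 409, 0]) cylinder(h = 720, r = 29);
translate([1455, 409, 0]) cylinder(h = 720, r = 29);
translate([241, 1121, 0]) cylinder(h = 720, r = 29);
translate([1455, 1121, 0]) cylinder(h = 720, r = 29);


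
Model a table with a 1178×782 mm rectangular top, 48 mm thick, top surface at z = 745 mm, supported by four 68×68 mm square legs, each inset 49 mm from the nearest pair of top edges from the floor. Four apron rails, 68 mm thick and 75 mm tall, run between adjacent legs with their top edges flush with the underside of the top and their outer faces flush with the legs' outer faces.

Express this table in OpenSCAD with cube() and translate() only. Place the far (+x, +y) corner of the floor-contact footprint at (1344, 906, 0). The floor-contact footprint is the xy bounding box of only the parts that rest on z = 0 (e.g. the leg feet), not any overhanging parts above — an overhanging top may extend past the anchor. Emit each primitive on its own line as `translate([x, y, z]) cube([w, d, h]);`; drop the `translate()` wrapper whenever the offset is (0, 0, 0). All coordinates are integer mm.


translate([215, 173, 697]) cube([1178, 782, 48]);
translate([264, 222, 0]) cube([68, 68, 697]);
translate([1276, 222, 0]) cube([68, 68, 697]);
translate([264, 838, 0]) cube([68, 68, 697]);
translate([1276, 838, 0]) cube([68, 68, 697]);
translate([332, 222, 622]) cube([944, 68, 75]);
translate([332, 838, 622]) cube([944, 68, 75]);
translate([264, 290, 622]) cube([68, 548, 75]);
translate([1276, 290, 622]) cube([68, 548, 75]);


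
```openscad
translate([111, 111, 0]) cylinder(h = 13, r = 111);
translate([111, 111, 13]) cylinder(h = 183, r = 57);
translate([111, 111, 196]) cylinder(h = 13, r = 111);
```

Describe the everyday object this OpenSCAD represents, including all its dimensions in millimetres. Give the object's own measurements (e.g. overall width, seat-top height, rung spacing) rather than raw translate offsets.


A spool: two coaxial disc flanges of radius 111 mm and thickness 13 mm, joined by a core cylinder of radius 57 mm and height 183 mm. The lower flange rests on z = 0 and the three cylinders share a vertical axis.


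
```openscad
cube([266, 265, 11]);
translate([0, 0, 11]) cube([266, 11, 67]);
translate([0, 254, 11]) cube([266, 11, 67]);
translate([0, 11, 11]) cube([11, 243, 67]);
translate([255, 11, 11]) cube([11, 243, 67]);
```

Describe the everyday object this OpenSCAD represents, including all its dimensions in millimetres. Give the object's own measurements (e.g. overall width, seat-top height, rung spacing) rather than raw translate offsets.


An open-topped rectangular box: outside dimensions 266×265×78 mm, with a uniform wall and base thickness of 11 mm. The base is a full 266×265 slab on the floor; four walls sit on top of the base. The front and back walls (the −y and +y sides) span the full width; the two side walls fit between them.


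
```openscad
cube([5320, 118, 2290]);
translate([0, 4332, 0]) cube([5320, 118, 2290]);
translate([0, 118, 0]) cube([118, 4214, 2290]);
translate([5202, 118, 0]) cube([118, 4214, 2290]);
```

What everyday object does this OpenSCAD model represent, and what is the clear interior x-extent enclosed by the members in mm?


A house (or room) frame. The interior width is 5084 mm.

Four 2290 mm walls enclosing a rectangle with no floor or roof — a room or house frame. Outside width is 5320 mm and wall thickness is 118 mm, so the interior width is 5320 − 2 × 118 = 5084 mm.


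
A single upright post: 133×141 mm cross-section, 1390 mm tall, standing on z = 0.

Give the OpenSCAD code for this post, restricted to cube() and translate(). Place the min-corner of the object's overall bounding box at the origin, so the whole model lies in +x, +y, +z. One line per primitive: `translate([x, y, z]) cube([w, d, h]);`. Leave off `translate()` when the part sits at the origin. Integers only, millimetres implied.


cube([133, 141, 1390]);


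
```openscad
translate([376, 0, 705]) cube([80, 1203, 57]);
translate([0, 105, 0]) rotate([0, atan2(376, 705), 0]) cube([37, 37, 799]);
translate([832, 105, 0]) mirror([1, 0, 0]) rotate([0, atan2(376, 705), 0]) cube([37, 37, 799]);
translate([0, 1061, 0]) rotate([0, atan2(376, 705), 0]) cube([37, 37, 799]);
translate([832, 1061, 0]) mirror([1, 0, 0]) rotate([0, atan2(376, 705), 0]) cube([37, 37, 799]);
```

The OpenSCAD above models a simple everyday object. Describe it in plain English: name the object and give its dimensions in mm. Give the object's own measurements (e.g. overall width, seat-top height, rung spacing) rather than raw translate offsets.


A sawhorse. A 80×1203×57 mm beam (x, y, z) sits on two A-frame leg pairs. Each pair is two raked legs of 37×37 mm section (37 mm along y) splaying symmetrically in x. Each leg rises 705 mm vertically over 376 mm of horizontal reach and is 799 mm long along its own axis. Every leg's outer bottom edge rests on the floor and its outer top edge meets a bottom edge of the beam — the left legs (tilting toward +x) meet the beam's −x bottom edge, the right legs (their mirror images, tilting toward −x) meet its +x bottom edge — so the leg tops tuck under the beam, the beam's underside is 705 mm above the floor, and the feet are 832 mm apart outside-to-outside with the beam centred between them. The two leg pairs are set in 105 mm from either end of the beam.


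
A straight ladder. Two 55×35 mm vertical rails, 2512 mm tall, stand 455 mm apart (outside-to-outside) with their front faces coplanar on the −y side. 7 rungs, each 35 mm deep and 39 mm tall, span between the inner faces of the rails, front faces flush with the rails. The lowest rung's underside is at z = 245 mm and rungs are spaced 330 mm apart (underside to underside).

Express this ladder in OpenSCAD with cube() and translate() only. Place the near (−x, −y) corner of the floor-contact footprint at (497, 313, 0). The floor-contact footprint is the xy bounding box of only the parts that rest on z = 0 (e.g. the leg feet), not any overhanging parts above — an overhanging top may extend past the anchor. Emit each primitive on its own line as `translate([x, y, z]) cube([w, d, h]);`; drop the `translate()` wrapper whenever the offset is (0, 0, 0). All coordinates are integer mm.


// rung span = 455 - 2*55 = 345
// rung[k] z = 245 + k*330
translate([497, 313, 0]) cube([55, 35, 2512]);
translate([897, 313, 0]) cube([55, 35, 2512]);
translate([552, 313, 245]) cube([345, 35, 39]);
translate([552, 313, 575]) cube([345, 35, 39]);
translate([552, 313, 905]) cube([345, 35, 39]);
translate([552, 313, 1235]) cube([345, 35, 39]);
translate([552, 313, 1565]) cube([345, 35, 39]);
translate([552, 313, 1895]) cube([345, 35, 39]);
translate([552, 313, 2225]) cube([345, 35, 39]);
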